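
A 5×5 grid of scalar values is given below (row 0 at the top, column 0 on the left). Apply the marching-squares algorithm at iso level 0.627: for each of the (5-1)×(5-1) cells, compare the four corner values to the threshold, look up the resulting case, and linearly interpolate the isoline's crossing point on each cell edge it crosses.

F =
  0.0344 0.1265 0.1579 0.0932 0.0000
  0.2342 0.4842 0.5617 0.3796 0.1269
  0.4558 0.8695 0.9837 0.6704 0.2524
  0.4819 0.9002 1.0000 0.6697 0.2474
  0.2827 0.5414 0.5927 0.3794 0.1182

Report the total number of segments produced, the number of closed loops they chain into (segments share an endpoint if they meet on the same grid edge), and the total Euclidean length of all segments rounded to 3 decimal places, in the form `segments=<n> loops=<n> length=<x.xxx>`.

cell (1,0): code 0100 → (1.371,1.000)–(2.000,0.414)
cell (1,1): code 1100 → (1.155,2.000)–(1.371,1.000)
cell (1,2): code 1100 → (1.851,3.000)–(1.155,2.000)
cell (1,3): code 1000 → (2.000,3.104)–(1.851,3.000)
cell (2,0): code 0110 → (2.000,0.414)–(3.000,0.347)
cell (2,3): code 1001 → (3.000,3.101)–(2.000,3.104)
cell (3,0): code 0010 → (3.000,0.347)–(3.761,1.000)
cell (3,1): code 0011 → (3.761,1.000)–(3.916,2.000)
cell (3,2): code 0011 → (3.916,2.000)–(3.147,3.000)
cell (3,3): code 0001 → (3.147,3.000)–(3.000,3.101)
total: 10 segments, chained into 1 closed loop(s), length Σ = 8.740336

segments=10 loops=1 length=8.740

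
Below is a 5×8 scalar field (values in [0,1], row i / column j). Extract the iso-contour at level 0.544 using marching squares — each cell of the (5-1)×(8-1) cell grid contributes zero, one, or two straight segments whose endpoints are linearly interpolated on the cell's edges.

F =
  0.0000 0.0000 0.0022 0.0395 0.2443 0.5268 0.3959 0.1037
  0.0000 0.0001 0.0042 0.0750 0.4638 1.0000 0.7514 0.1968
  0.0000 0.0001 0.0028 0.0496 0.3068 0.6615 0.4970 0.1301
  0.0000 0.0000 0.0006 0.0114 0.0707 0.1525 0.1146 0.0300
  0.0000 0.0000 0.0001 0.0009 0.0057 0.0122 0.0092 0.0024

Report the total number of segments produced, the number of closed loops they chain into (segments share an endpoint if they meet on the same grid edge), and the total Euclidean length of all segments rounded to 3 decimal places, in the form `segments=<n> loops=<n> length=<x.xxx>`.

segments=8 loops=1 length=6.566

cell (0,4): code 0100 → (0.036,5.000)–(1.000,4.150)
cell (0,5): code 1100 → (0.417,6.000)–(0.036,5.000)
cell (0,6): code 1000 → (1.000,6.374)–(0.417,6.000)
cell (1,4): code 0110 → (1.000,4.150)–(2.000,4.669)
cell (1,5): code 1011 → (2.000,5.714)–(1.815,6.000)
cell (1,6): code 0001 → (1.815,6.000)–(1.000,6.374)
cell (2,4): code 0010 → (2.000,4.669)–(2.231,5.000)
cell (2,5): code 0001 → (2.231,5.000)–(2.000,5.714)
total: 8 segments, chained into 1 closed loop(s), length Σ = 6.566404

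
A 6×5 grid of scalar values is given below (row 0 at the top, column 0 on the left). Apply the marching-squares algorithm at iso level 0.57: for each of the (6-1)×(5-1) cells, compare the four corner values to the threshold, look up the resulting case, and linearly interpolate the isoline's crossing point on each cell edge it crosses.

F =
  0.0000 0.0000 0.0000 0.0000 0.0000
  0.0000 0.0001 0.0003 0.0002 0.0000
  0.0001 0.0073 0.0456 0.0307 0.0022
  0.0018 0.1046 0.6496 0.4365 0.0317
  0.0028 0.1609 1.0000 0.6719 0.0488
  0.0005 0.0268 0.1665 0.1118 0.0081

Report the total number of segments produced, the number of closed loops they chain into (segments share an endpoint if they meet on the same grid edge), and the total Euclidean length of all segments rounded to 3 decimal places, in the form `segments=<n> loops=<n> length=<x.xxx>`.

segments=8 loops=1 length=4.992

cell (2,1): code 0100 → (2.868,2.000)–(3.000,1.854)
cell (2,2): code 1000 → (3.000,2.374)–(2.868,2.000)
cell (3,1): code 0110 → (3.000,1.854)–(4.000,1.488)
cell (3,2): code 1101 → (3.567,3.000)–(3.000,2.374)
cell (3,3): code 1000 → (4.000,3.164)–(3.567,3.000)
cell (4,1): code 0010 → (4.000,1.488)–(4.516,2.000)
cell (4,2): code 0011 → (4.516,2.000)–(4.182,3.000)
cell (4,3): code 0001 → (4.182,3.000)–(4.000,3.164)
total: 8 segments, chained into 1 closed loop(s), length Σ = 4.991691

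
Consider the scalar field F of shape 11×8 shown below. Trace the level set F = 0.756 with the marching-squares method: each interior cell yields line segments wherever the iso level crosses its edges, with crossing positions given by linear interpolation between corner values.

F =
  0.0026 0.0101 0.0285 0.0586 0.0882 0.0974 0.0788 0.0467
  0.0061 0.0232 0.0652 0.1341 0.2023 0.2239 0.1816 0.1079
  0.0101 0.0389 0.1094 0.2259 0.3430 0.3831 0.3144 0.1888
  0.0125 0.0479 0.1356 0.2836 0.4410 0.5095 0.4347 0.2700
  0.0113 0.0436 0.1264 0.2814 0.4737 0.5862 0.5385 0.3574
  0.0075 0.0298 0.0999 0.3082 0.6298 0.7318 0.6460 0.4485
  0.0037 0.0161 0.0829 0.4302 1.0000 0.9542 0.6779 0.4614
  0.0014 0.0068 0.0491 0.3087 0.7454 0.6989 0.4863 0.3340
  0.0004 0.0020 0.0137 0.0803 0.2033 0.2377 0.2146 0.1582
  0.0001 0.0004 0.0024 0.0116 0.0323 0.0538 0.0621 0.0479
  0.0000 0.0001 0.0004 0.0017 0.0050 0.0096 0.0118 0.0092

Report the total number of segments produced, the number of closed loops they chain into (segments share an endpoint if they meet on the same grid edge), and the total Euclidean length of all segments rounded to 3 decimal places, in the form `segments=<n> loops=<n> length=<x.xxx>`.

segments=6 loops=1 length=6.080

cell (5,3): code 0100 → (5.341,4.000)–(6.000,3.572)
cell (5,4): code 1100 → (5.109,5.000)–(5.341,4.000)
cell (5,5): code 1000 → (6.000,5.717)–(5.109,5.000)
cell (6,3): code 0010 → (6.000,3.572)–(6.958,4.000)
cell (6,4): code 0011 → (6.958,4.000)–(6.776,5.000)
cell (6,5): code 0001 → (6.776,5.000)–(6.000,5.717)
total: 6 segments, chained into 1 closed loop(s), length Σ = 6.079726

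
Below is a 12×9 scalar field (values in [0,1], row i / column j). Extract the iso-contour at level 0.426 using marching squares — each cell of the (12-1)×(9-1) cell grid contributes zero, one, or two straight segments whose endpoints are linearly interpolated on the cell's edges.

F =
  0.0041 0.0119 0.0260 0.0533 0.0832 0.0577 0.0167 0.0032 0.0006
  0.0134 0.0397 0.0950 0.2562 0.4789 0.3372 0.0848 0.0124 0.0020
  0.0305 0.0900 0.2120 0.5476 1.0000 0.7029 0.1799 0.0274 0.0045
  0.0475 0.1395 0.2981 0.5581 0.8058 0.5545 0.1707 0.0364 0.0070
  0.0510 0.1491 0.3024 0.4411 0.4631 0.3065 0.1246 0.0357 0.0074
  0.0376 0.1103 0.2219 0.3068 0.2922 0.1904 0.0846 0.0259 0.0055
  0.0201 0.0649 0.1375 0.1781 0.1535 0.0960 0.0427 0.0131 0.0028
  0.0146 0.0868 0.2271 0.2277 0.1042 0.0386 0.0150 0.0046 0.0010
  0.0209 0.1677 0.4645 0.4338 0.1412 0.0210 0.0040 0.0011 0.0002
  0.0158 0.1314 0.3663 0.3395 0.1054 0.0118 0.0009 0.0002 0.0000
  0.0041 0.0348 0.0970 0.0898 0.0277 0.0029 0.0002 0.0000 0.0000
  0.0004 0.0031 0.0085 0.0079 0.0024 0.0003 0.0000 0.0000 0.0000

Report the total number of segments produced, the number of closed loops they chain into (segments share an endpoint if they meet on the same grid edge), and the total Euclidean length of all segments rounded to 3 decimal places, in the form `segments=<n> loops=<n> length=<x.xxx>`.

cell (0,3): code 0100 → (0.866,4.000)–(1.000,3.762)
cell (0,4): code 1000 → (1.000,4.373)–(0.866,4.000)
cell (1,2): code 0100 → (1.583,3.000)–(2.000,2.638)
cell (1,3): code 1110 → (1.000,3.762)–(1.583,3.000)
cell (1,4): code 1101 → (1.243,5.000)–(1.000,4.373)
cell (1,5): code 1000 → (2.000,5.529)–(1.243,5.000)
cell (2,2): code 0110 → (2.000,2.638)–(3.000,2.492)
cell (2,5): code 1001 → (3.000,5.335)–(2.000,5.529)
cell (3,2): code 0110 → (3.000,2.492)–(4.000,2.891)
cell (3,4): code 1011 → (4.000,4.237)–(3.518,5.000)
cell (3,5): code 0001 → (3.518,5.000)–(3.000,5.335)
cell (4,2): code 0010 → (4.000,2.891)–(4.112,3.000)
cell (4,3): code 0011 → (4.112,3.000)–(4.217,4.000)
cell (4,4): code 0001 → (4.217,4.000)–(4.000,4.237)
cell (7,1): code 0100 → (7.838,2.000)–(8.000,1.870)
cell (7,2): code 1100 → (7.962,3.000)–(7.838,2.000)
cell (7,3): code 1000 → (8.000,3.027)–(7.962,3.000)
cell (8,1): code 0010 → (8.000,1.870)–(8.392,2.000)
cell (8,2): code 0011 → (8.392,2.000)–(8.083,3.000)
cell (8,3): code 0001 → (8.083,3.000)–(8.000,3.027)
total: 20 segments, chained into 2 closed loop(s), length Σ = 12.694431

segments=20 loops=2 length=12.694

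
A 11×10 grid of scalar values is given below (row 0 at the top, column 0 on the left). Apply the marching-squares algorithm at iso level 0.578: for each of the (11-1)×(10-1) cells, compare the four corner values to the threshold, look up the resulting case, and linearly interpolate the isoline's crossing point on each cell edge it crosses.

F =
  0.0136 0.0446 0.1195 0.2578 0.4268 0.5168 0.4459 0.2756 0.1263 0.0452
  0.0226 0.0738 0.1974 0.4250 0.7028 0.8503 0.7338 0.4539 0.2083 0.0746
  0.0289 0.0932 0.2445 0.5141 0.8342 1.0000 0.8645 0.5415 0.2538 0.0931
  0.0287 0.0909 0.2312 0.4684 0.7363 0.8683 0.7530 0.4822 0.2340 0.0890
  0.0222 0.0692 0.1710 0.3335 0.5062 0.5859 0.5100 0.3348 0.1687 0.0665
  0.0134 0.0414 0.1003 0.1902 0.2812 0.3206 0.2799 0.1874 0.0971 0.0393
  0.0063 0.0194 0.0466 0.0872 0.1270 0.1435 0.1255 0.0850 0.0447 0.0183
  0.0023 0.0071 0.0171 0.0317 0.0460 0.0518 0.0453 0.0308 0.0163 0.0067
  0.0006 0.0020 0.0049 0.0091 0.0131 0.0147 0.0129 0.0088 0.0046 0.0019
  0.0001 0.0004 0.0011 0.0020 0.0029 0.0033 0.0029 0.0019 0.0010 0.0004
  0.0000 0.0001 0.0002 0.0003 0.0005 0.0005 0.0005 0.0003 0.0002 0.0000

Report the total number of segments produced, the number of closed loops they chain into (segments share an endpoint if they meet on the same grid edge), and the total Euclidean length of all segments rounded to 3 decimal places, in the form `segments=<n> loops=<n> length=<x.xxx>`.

cell (0,3): code 0100 → (0.548,4.000)–(1.000,3.551)
cell (0,4): code 1100 → (0.184,5.000)–(0.548,4.000)
cell (0,5): code 1100 → (0.459,6.000)–(0.184,5.000)
cell (0,6): code 1000 → (1.000,6.557)–(0.459,6.000)
cell (1,3): code 0110 → (1.000,3.551)–(2.000,3.200)
cell (1,6): code 1001 → (2.000,6.887)–(1.000,6.557)
cell (2,3): code 0110 → (2.000,3.200)–(3.000,3.409)
cell (2,6): code 1001 → (3.000,6.646)–(2.000,6.887)
cell (3,3): code 0010 → (3.000,3.409)–(3.688,4.000)
cell (3,4): code 0111 → (3.688,4.000)–(4.000,4.901)
cell (3,5): code 1011 → (4.000,5.104)–(3.720,6.000)
cell (3,6): code 0001 → (3.720,6.000)–(3.000,6.646)
cell (4,4): code 0010 → (4.000,4.901)–(4.030,5.000)
cell (4,5): code 0001 → (4.030,5.000)–(4.000,5.104)
total: 14 segments, chained into 1 closed loop(s), length Σ = 11.656774

segments=14 loops=1 length=11.657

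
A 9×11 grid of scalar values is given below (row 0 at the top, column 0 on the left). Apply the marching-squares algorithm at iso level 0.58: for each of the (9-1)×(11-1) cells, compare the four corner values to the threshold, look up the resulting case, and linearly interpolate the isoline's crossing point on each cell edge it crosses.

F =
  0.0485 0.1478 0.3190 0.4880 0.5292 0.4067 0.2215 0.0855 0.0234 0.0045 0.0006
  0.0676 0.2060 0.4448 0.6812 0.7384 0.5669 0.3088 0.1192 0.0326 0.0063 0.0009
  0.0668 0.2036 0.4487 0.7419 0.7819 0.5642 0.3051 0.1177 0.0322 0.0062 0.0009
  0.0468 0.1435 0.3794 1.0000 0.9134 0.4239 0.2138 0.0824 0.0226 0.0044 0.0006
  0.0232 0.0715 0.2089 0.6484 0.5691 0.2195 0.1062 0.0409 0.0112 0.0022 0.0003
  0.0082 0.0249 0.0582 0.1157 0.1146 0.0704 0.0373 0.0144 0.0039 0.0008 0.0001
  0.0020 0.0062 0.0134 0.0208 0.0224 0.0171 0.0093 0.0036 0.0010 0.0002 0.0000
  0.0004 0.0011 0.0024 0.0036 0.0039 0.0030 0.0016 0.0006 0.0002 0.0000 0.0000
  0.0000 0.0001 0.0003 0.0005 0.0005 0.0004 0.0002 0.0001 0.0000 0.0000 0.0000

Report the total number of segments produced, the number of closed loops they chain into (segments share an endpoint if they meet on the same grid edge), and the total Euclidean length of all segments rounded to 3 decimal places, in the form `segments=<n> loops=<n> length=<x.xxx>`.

cell (0,2): code 0100 → (0.476,3.000)–(1.000,2.572)
cell (0,3): code 1100 → (0.243,4.000)–(0.476,3.000)
cell (0,4): code 1000 → (1.000,4.924)–(0.243,4.000)
cell (1,2): code 0110 → (1.000,2.572)–(2.000,2.448)
cell (1,4): code 1001 → (2.000,4.927)–(1.000,4.924)
cell (2,2): code 0110 → (2.000,2.448)–(3.000,2.323)
cell (2,4): code 1001 → (3.000,4.681)–(2.000,4.927)
cell (3,2): code 0110 → (3.000,2.323)–(4.000,2.844)
cell (3,3): code 1011 → (4.000,3.863)–(3.968,4.000)
cell (3,4): code 0001 → (3.968,4.000)–(3.000,4.681)
cell (4,2): code 0010 → (4.000,2.844)–(4.128,3.000)
cell (4,3): code 0001 → (4.128,3.000)–(4.000,3.863)
total: 12 segments, chained into 1 closed loop(s), length Σ = 10.469358

segments=12 loops=1 length=10.469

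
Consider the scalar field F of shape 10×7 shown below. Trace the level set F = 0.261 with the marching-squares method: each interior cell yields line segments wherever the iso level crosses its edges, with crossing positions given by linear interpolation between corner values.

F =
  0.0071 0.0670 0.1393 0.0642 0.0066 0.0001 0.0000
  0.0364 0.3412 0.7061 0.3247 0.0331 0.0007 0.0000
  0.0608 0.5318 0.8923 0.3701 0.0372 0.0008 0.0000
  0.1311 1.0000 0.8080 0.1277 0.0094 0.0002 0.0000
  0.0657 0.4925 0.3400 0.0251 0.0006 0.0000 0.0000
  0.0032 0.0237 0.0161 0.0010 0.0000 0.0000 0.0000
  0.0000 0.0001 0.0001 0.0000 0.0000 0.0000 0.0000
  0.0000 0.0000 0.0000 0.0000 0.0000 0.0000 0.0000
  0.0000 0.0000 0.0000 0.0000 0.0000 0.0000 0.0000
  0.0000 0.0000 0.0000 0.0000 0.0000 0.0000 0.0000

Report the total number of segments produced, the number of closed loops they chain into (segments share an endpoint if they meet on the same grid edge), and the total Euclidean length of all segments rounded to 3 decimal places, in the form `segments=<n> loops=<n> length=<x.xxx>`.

cell (0,0): code 0100 → (0.708,1.000)–(1.000,0.737)
cell (0,1): code 1100 → (0.215,2.000)–(0.708,1.000)
cell (0,2): code 1100 → (0.755,3.000)–(0.215,2.000)
cell (0,3): code 1000 → (1.000,3.218)–(0.755,3.000)
cell (1,0): code 0110 → (1.000,0.737)–(2.000,0.425)
cell (1,3): code 1001 → (2.000,3.328)–(1.000,3.218)
cell (2,0): code 0110 → (2.000,0.425)–(3.000,0.149)
cell (2,2): code 1011 → (3.000,2.804)–(2.450,3.000)
cell (2,3): code 0001 → (2.450,3.000)–(2.000,3.328)
cell (3,0): code 0110 → (3.000,0.149)–(4.000,0.458)
cell (3,2): code 1001 → (4.000,2.251)–(3.000,2.804)
cell (4,0): code 0010 → (4.000,0.458)–(4.494,1.000)
cell (4,1): code 0011 → (4.494,1.000)–(4.244,2.000)
cell (4,2): code 0001 → (4.244,2.000)–(4.000,2.251)
total: 14 segments, chained into 1 closed loop(s), length Σ = 11.507618

segments=14 loops=1 length=11.508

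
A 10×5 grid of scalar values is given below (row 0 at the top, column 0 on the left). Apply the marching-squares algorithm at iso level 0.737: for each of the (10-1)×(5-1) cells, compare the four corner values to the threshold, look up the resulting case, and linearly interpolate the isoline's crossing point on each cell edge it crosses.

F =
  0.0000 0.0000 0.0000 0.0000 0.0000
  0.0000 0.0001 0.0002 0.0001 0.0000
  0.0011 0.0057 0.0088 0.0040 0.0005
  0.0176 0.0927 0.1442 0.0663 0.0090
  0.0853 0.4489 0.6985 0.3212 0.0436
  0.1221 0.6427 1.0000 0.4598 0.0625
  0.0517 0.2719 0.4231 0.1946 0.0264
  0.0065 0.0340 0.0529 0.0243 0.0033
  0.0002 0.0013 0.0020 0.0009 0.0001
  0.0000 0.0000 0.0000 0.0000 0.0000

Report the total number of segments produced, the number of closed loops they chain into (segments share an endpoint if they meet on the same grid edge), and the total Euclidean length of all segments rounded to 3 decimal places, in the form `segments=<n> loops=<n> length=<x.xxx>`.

cell (4,1): code 0100 → (4.128,2.000)–(5.000,1.264)
cell (4,2): code 1000 → (5.000,2.487)–(4.128,2.000)
cell (5,1): code 0010 → (5.000,1.264)–(5.456,2.000)
cell (5,2): code 0001 → (5.456,2.000)–(5.000,2.487)
total: 4 segments, chained into 1 closed loop(s), length Σ = 3.673137

segments=4 loops=1 length=3.673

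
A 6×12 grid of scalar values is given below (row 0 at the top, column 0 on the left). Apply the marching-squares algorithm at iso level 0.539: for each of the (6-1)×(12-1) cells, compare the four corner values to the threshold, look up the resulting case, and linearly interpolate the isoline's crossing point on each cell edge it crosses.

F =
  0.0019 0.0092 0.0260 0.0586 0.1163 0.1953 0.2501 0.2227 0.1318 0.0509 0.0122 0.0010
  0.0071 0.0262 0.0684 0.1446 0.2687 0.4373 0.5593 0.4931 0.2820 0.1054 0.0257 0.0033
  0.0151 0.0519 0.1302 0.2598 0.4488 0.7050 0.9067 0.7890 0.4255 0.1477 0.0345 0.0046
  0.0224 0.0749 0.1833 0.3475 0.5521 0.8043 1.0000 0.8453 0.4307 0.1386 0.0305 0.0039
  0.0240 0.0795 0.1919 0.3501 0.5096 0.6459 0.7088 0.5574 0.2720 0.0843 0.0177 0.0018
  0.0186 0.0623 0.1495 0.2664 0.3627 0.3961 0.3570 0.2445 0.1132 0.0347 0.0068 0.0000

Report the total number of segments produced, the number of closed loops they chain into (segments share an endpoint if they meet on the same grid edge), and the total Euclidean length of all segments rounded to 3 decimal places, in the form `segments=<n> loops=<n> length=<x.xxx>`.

cell (0,5): code 0100 → (0.934,6.000)–(1.000,5.834)
cell (0,6): code 1000 → (1.000,6.307)–(0.934,6.000)
cell (1,4): code 0100 → (1.380,5.000)–(2.000,4.352)
cell (1,5): code 1110 → (1.000,5.834)–(1.380,5.000)
cell (1,6): code 1101 → (1.155,7.000)–(1.000,6.307)
cell (1,7): code 1000 → (2.000,7.688)–(1.155,7.000)
cell (2,3): code 0100 → (2.873,4.000)–(3.000,3.936)
cell (2,4): code 1110 → (2.000,4.352)–(2.873,4.000)
cell (2,7): code 1001 → (3.000,7.739)–(2.000,7.688)
cell (3,3): code 0010 → (3.000,3.936)–(3.308,4.000)
cell (3,4): code 0111 → (3.308,4.000)–(4.000,4.216)
cell (3,7): code 1001 → (4.000,7.064)–(3.000,7.739)
cell (4,4): code 0010 → (4.000,4.216)–(4.428,5.000)
cell (4,5): code 0011 → (4.428,5.000)–(4.483,6.000)
cell (4,6): code 0011 → (4.483,6.000)–(4.059,7.000)
cell (4,7): code 0001 → (4.059,7.000)–(4.000,7.064)
total: 16 segments, chained into 1 closed loop(s), length Σ = 11.504047

segments=16 loops=1 length=11.504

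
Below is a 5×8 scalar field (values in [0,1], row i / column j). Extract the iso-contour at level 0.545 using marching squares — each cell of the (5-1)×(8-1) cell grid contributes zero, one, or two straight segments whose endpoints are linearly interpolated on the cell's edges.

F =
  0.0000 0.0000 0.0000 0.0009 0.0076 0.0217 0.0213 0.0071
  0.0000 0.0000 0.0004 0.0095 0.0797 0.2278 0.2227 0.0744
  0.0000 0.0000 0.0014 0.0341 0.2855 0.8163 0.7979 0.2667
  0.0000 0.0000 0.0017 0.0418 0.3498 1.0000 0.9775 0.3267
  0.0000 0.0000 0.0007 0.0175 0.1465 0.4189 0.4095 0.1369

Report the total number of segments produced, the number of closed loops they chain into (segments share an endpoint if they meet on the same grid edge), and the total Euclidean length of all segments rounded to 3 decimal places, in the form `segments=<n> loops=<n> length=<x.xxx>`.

cell (1,4): code 0100 → (1.539,5.000)–(2.000,4.489)
cell (1,5): code 1100 → (1.560,6.000)–(1.539,5.000)
cell (1,6): code 1000 → (2.000,6.476)–(1.560,6.000)
cell (2,4): code 0110 → (2.000,4.489)–(3.000,4.300)
cell (2,6): code 1001 → (3.000,6.665)–(2.000,6.476)
cell (3,4): code 0010 → (3.000,4.300)–(3.783,5.000)
cell (3,5): code 0011 → (3.783,5.000)–(3.761,6.000)
cell (3,6): code 0001 → (3.761,6.000)–(3.000,6.665)
total: 8 segments, chained into 1 closed loop(s), length Σ = 7.432869

segments=8 loops=1 length=7.433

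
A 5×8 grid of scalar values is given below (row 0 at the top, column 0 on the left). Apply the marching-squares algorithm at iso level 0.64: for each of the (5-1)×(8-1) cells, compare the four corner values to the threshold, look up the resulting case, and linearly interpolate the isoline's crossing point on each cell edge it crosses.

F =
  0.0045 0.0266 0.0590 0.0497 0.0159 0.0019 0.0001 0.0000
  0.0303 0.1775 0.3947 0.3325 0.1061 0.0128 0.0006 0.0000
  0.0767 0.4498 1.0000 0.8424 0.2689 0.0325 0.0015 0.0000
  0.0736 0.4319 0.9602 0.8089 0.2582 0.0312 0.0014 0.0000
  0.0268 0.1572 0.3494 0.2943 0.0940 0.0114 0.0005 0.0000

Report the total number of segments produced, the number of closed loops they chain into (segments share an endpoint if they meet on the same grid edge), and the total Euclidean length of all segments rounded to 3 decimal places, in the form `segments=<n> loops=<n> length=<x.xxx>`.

cell (1,1): code 0100 → (1.405,2.000)–(2.000,1.346)
cell (1,2): code 1100 → (1.603,3.000)–(1.405,2.000)
cell (1,3): code 1000 → (2.000,3.353)–(1.603,3.000)
cell (2,1): code 0110 → (2.000,1.346)–(3.000,1.394)
cell (2,3): code 1001 → (3.000,3.307)–(2.000,3.353)
cell (3,1): code 0010 → (3.000,1.394)–(3.524,2.000)
cell (3,2): code 0011 → (3.524,2.000)–(3.328,3.000)
cell (3,3): code 0001 → (3.328,3.000)–(3.000,3.307)
total: 8 segments, chained into 1 closed loop(s), length Σ = 6.706564

segments=8 loops=1 length=6.707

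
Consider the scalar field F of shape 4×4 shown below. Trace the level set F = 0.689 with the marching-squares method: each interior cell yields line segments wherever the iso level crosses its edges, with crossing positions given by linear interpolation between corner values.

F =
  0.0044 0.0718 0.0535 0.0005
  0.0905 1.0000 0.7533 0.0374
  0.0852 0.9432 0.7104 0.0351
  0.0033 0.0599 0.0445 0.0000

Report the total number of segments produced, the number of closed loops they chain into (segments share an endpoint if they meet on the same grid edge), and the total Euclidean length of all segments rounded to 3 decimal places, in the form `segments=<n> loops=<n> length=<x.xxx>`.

segments=8 loops=1 length=5.129

cell (0,0): code 0100 → (0.665,1.000)–(1.000,0.658)
cell (0,1): code 1100 → (0.908,2.000)–(0.665,1.000)
cell (0,2): code 1000 → (1.000,2.090)–(0.908,2.000)
cell (1,0): code 0110 → (1.000,0.658)–(2.000,0.704)
cell (1,2): code 1001 → (2.000,2.032)–(1.000,2.090)
cell (2,0): code 0010 → (2.000,0.704)–(2.288,1.000)
cell (2,1): code 0011 → (2.288,1.000)–(2.032,2.000)
cell (2,2): code 0001 → (2.032,2.000)–(2.000,2.032)
total: 8 segments, chained into 1 closed loop(s), length Σ = 5.129428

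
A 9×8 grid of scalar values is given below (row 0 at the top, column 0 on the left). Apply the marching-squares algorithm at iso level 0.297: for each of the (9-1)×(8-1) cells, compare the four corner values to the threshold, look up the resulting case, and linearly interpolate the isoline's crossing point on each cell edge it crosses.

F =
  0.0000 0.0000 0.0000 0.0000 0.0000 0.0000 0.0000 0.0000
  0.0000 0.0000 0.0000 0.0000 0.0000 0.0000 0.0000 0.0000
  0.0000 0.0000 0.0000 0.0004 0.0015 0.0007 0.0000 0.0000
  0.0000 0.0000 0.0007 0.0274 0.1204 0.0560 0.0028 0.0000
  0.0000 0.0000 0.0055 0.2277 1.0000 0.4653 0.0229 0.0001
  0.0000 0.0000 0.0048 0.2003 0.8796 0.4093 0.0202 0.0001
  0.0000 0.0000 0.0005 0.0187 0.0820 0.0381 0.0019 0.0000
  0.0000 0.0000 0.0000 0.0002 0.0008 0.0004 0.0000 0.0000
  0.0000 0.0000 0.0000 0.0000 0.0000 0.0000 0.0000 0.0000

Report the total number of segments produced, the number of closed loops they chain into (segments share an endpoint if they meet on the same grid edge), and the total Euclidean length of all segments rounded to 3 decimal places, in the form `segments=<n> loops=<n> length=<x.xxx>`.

cell (3,3): code 0100 → (3.201,4.000)–(4.000,3.090)
cell (3,4): code 1100 → (3.589,5.000)–(3.201,4.000)
cell (3,5): code 1000 → (4.000,5.380)–(3.589,5.000)
cell (4,3): code 0110 → (4.000,3.090)–(5.000,3.142)
cell (4,5): code 1001 → (5.000,5.289)–(4.000,5.380)
cell (5,3): code 0010 → (5.000,3.142)–(5.730,4.000)
cell (5,4): code 0011 → (5.730,4.000)–(5.303,5.000)
cell (5,5): code 0001 → (5.303,5.000)–(5.000,5.289)
total: 8 segments, chained into 1 closed loop(s), length Σ = 7.482130

segments=8 loops=1 length=7.482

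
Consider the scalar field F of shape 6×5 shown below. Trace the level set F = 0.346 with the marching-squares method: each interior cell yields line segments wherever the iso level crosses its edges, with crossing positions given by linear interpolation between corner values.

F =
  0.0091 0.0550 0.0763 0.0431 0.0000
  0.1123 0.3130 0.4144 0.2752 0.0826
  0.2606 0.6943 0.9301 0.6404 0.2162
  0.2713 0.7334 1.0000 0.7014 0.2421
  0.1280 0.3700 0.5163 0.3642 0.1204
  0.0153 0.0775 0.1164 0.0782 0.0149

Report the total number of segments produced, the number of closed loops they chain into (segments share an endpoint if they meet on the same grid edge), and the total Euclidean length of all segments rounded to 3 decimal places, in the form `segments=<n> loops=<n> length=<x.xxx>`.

segments=14 loops=1 length=11.212

cell (0,1): code 0100 → (0.798,2.000)–(1.000,1.325)
cell (0,2): code 1000 → (1.000,2.491)–(0.798,2.000)
cell (1,0): code 0100 → (1.087,1.000)–(2.000,0.197)
cell (1,1): code 1110 → (1.000,1.325)–(1.087,1.000)
cell (1,2): code 1101 → (1.194,3.000)–(1.000,2.491)
cell (1,3): code 1000 → (2.000,3.694)–(1.194,3.000)
cell (2,0): code 0110 → (2.000,0.197)–(3.000,0.162)
cell (2,3): code 1001 → (3.000,3.774)–(2.000,3.694)
cell (3,0): code 0110 → (3.000,0.162)–(4.000,0.901)
cell (3,3): code 1001 → (4.000,3.075)–(3.000,3.774)
cell (4,0): code 0010 → (4.000,0.901)–(4.082,1.000)
cell (4,1): code 0011 → (4.082,1.000)–(4.426,2.000)
cell (4,2): code 0011 → (4.426,2.000)–(4.064,3.000)
cell (4,3): code 0001 → (4.064,3.000)–(4.000,3.075)
total: 14 segments, chained into 1 closed loop(s), length Σ = 11.212047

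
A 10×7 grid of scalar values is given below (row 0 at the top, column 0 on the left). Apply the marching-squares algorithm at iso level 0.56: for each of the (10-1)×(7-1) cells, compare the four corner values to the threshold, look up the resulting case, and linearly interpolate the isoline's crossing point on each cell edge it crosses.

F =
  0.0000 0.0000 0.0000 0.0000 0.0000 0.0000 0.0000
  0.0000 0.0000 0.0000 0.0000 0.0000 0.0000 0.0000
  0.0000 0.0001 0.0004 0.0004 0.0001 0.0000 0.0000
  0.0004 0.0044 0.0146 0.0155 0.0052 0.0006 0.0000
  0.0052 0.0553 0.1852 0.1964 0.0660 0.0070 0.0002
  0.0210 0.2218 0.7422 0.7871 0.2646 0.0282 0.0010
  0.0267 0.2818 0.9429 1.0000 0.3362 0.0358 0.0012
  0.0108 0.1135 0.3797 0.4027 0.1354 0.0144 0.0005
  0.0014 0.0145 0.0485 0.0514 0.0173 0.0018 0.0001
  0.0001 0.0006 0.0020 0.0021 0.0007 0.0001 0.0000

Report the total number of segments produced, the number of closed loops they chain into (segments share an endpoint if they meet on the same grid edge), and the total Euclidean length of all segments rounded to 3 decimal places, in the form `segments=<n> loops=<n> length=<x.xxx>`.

cell (4,1): code 0100 → (4.673,2.000)–(5.000,1.650)
cell (4,2): code 1100 → (4.616,3.000)–(4.673,2.000)
cell (4,3): code 1000 → (5.000,3.435)–(4.616,3.000)
cell (5,1): code 0110 → (5.000,1.650)–(6.000,1.421)
cell (5,3): code 1001 → (6.000,3.663)–(5.000,3.435)
cell (6,1): code 0010 → (6.000,1.421)–(6.680,2.000)
cell (6,2): code 0011 → (6.680,2.000)–(6.737,3.000)
cell (6,3): code 0001 → (6.737,3.000)–(6.000,3.663)
total: 8 segments, chained into 1 closed loop(s), length Σ = 6.998384

segments=8 loops=1 length=6.998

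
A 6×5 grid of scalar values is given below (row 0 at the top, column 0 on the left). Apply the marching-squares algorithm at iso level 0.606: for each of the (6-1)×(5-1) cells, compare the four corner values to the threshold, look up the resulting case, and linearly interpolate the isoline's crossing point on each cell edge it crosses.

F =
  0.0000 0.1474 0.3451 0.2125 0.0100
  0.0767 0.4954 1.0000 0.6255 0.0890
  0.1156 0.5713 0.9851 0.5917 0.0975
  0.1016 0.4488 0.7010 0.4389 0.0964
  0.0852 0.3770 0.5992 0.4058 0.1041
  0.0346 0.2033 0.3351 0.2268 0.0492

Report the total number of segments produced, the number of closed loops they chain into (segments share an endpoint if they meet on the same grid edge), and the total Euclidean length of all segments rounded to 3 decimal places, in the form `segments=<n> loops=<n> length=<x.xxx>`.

segments=10 loops=1 length=8.511

cell (0,1): code 0100 → (0.398,2.000)–(1.000,1.219)
cell (0,2): code 1100 → (0.953,3.000)–(0.398,2.000)
cell (0,3): code 1000 → (1.000,3.036)–(0.953,3.000)
cell (1,1): code 0110 → (1.000,1.219)–(2.000,1.084)
cell (1,2): code 1011 → (2.000,2.964)–(1.577,3.000)
cell (1,3): code 0001 → (1.577,3.000)–(1.000,3.036)
cell (2,1): code 0110 → (2.000,1.084)–(3.000,1.623)
cell (2,2): code 1001 → (3.000,2.362)–(2.000,2.964)
cell (3,1): code 0010 → (3.000,1.623)–(3.933,2.000)
cell (3,2): code 0001 → (3.933,2.000)–(3.000,2.362)
total: 10 segments, chained into 1 closed loop(s), length Σ = 8.511022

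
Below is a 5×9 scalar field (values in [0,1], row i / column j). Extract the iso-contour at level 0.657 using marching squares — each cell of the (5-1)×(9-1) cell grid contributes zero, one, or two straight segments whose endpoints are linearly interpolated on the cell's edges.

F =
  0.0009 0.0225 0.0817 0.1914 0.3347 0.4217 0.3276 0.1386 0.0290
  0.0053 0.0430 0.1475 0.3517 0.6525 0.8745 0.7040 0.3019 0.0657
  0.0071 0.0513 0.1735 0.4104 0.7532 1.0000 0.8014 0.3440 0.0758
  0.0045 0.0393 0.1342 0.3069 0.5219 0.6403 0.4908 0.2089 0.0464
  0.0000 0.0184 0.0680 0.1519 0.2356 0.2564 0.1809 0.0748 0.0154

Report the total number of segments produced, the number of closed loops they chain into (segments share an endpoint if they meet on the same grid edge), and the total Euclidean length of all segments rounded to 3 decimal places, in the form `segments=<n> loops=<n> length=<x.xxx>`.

segments=10 loops=1 length=7.700

cell (0,4): code 0100 → (0.520,5.000)–(1.000,4.020)
cell (0,5): code 1100 → (0.875,6.000)–(0.520,5.000)
cell (0,6): code 1000 → (1.000,6.117)–(0.875,6.000)
cell (1,3): code 0100 → (1.045,4.000)–(2.000,3.719)
cell (1,4): code 1110 → (1.000,4.020)–(1.045,4.000)
cell (1,6): code 1001 → (2.000,6.316)–(1.000,6.117)
cell (2,3): code 0010 → (2.000,3.719)–(2.416,4.000)
cell (2,4): code 0011 → (2.416,4.000)–(2.954,5.000)
cell (2,5): code 0011 → (2.954,5.000)–(2.465,6.000)
cell (2,6): code 0001 → (2.465,6.000)–(2.000,6.316)
total: 10 segments, chained into 1 closed loop(s), length Σ = 7.699891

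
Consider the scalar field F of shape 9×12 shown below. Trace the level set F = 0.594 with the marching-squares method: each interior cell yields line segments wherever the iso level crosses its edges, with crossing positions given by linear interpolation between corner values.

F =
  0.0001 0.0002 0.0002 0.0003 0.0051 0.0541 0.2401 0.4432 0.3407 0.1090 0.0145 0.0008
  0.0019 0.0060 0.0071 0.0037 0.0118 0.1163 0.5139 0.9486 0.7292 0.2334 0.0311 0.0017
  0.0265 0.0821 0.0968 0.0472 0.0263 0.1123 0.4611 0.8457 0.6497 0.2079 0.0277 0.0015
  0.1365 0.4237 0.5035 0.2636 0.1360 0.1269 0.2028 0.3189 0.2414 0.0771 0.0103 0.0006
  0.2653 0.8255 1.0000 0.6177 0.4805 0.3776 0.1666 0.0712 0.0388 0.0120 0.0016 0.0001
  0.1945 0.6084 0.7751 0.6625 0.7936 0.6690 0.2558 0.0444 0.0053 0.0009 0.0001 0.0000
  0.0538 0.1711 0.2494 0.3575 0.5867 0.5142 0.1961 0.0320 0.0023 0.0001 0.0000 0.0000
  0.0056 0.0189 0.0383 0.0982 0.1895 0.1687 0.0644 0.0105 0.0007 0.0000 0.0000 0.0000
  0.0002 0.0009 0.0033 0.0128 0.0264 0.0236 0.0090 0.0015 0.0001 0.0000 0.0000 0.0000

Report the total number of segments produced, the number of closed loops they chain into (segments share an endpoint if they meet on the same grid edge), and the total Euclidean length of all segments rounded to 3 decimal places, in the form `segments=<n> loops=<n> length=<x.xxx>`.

segments=22 loops=2 length=18.159

cell (0,6): code 0100 → (0.298,7.000)–(1.000,6.184)
cell (0,7): code 1100 → (0.652,8.000)–(0.298,7.000)
cell (0,8): code 1000 → (1.000,8.273)–(0.652,8.000)
cell (1,6): code 0110 → (1.000,6.184)–(2.000,6.346)
cell (1,8): code 1001 → (2.000,8.126)–(1.000,8.273)
cell (2,6): code 0010 → (2.000,6.346)–(2.478,7.000)
cell (2,7): code 0011 → (2.478,7.000)–(2.136,8.000)
cell (2,8): code 0001 → (2.136,8.000)–(2.000,8.126)
cell (3,0): code 0100 → (3.424,1.000)–(4.000,0.587)
cell (3,1): code 1100 → (3.182,2.000)–(3.424,1.000)
cell (3,2): code 1100 → (3.933,3.000)–(3.182,2.000)
cell (3,3): code 1000 → (4.000,3.173)–(3.933,3.000)
cell (4,0): code 0110 → (4.000,0.587)–(5.000,0.965)
cell (4,3): code 1101 → (4.363,4.000)–(4.000,3.173)
cell (4,4): code 1100 → (4.743,5.000)–(4.363,4.000)
cell (4,5): code 1000 → (5.000,5.182)–(4.743,5.000)
cell (5,0): code 0010 → (5.000,0.965)–(5.033,1.000)
cell (5,1): code 0011 → (5.033,1.000)–(5.344,2.000)
cell (5,2): code 0011 → (5.344,2.000)–(5.225,3.000)
cell (5,3): code 0011 → (5.225,3.000)–(5.965,4.000)
cell (5,4): code 0011 → (5.965,4.000)–(5.484,5.000)
cell (5,5): code 0001 → (5.484,5.000)–(5.000,5.182)
total: 22 segments, chained into 2 closed loop(s), length Σ = 18.159078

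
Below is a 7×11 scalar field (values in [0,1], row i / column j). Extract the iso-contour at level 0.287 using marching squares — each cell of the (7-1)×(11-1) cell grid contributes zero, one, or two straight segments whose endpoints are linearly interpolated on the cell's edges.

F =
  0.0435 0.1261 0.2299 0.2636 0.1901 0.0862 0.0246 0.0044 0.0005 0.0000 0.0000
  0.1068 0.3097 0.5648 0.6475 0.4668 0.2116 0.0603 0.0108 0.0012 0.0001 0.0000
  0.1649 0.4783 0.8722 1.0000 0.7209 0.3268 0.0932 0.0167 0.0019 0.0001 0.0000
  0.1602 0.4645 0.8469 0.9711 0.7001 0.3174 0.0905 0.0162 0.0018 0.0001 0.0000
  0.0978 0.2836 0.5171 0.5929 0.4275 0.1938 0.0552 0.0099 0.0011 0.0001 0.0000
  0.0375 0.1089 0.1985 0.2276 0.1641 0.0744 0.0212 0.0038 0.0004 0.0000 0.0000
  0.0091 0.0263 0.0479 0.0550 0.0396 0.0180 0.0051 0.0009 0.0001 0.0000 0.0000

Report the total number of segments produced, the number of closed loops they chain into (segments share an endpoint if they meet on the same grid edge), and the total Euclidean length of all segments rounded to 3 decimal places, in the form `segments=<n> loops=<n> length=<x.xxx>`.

cell (0,0): code 0100 → (0.876,1.000)–(1.000,0.888)
cell (0,1): code 1100 → (0.170,2.000)–(0.876,1.000)
cell (0,2): code 1100 → (0.061,3.000)–(0.170,2.000)
cell (0,3): code 1100 → (0.350,4.000)–(0.061,3.000)
cell (0,4): code 1000 → (1.000,4.705)–(0.350,4.000)
cell (1,0): code 0110 → (1.000,0.888)–(2.000,0.390)
cell (1,4): code 1101 → (1.655,5.000)–(1.000,4.705)
cell (1,5): code 1000 → (2.000,5.170)–(1.655,5.000)
cell (2,0): code 0110 → (2.000,0.390)–(3.000,0.417)
cell (2,5): code 1001 → (3.000,5.134)–(2.000,5.170)
cell (3,0): code 0010 → (3.000,0.417)–(3.981,1.000)
cell (3,1): code 0111 → (3.981,1.000)–(4.000,1.015)
cell (3,4): code 1011 → (4.000,4.601)–(3.246,5.000)
cell (3,5): code 0001 → (3.246,5.000)–(3.000,5.134)
cell (4,1): code 0010 → (4.000,1.015)–(4.722,2.000)
cell (4,2): code 0011 → (4.722,2.000)–(4.837,3.000)
cell (4,3): code 0011 → (4.837,3.000)–(4.533,4.000)
cell (4,4): code 0001 → (4.533,4.000)–(4.000,4.601)
total: 18 segments, chained into 1 closed loop(s), length Σ = 14.993550

segments=18 loops=1 length=14.994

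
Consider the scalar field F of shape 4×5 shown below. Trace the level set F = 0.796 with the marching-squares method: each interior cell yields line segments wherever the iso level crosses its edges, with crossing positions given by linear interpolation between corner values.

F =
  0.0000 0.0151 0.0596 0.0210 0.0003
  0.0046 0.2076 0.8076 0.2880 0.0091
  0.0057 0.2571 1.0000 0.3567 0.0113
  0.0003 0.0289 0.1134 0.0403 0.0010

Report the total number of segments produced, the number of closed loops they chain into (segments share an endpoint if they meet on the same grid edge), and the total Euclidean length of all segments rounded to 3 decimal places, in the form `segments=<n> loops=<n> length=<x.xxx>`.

segments=6 loops=1 length=2.877

cell (0,1): code 0100 → (0.984,2.000)–(1.000,1.981)
cell (0,2): code 1000 → (1.000,2.022)–(0.984,2.000)
cell (1,1): code 0110 → (1.000,1.981)–(2.000,1.725)
cell (1,2): code 1001 → (2.000,2.317)–(1.000,2.022)
cell (2,1): code 0010 → (2.000,1.725)–(2.230,2.000)
cell (2,2): code 0001 → (2.230,2.000)–(2.000,2.317)
total: 6 segments, chained into 1 closed loop(s), length Σ = 2.876632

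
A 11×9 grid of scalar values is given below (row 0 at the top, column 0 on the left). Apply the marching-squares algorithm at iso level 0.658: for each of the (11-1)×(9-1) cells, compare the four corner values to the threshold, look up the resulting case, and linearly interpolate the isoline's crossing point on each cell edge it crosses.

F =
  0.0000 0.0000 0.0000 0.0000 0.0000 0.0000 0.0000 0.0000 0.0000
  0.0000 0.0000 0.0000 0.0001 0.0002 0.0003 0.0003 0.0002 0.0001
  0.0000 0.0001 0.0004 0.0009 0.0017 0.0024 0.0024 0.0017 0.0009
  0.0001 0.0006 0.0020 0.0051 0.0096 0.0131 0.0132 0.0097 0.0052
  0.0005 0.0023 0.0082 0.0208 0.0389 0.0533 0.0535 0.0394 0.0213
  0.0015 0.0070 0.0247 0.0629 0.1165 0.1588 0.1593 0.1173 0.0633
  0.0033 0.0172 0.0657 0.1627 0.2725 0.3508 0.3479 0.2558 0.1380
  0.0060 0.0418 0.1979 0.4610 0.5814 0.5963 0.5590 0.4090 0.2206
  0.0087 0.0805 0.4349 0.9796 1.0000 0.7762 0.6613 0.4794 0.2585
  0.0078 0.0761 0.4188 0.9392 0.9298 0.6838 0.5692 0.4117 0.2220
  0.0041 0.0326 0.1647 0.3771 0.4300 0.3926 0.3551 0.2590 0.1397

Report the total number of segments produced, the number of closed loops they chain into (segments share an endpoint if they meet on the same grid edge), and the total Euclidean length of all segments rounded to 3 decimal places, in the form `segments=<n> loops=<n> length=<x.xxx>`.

segments=12 loops=1 length=9.461

cell (7,2): code 0100 → (7.380,3.000)–(8.000,2.410)
cell (7,3): code 1100 → (7.183,4.000)–(7.380,3.000)
cell (7,4): code 1100 → (7.343,5.000)–(7.183,4.000)
cell (7,5): code 1100 → (7.968,6.000)–(7.343,5.000)
cell (7,6): code 1000 → (8.000,6.018)–(7.968,6.000)
cell (8,2): code 0110 → (8.000,2.410)–(9.000,2.460)
cell (8,5): code 1011 → (9.000,5.225)–(8.036,6.000)
cell (8,6): code 0001 → (8.036,6.000)–(8.000,6.018)
cell (9,2): code 0010 → (9.000,2.460)–(9.500,3.000)
cell (9,3): code 0011 → (9.500,3.000)–(9.544,4.000)
cell (9,4): code 0011 → (9.544,4.000)–(9.089,5.000)
cell (9,5): code 0001 → (9.089,5.000)–(9.000,5.225)
total: 12 segments, chained into 1 closed loop(s), length Σ = 9.460655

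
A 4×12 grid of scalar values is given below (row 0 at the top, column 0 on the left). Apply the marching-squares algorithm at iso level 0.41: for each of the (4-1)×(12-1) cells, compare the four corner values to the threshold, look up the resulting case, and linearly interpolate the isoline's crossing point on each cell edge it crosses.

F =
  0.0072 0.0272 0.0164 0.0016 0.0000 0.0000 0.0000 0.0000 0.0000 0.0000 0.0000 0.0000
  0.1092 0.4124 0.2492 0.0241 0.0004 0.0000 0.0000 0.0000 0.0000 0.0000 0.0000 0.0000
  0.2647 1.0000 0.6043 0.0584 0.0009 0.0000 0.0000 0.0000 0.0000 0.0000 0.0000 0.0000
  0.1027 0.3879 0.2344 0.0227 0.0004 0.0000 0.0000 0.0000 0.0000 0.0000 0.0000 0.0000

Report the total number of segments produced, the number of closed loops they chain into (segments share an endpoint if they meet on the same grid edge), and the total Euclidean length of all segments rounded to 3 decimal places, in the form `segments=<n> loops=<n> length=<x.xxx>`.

cell (0,0): code 0100 → (0.994,1.000)–(1.000,0.992)
cell (0,1): code 1000 → (1.000,1.015)–(0.994,1.000)
cell (1,0): code 0110 → (1.000,0.992)–(2.000,0.198)
cell (1,1): code 1101 → (1.453,2.000)–(1.000,1.015)
cell (1,2): code 1000 → (2.000,2.356)–(1.453,2.000)
cell (2,0): code 0010 → (2.000,0.198)–(2.964,1.000)
cell (2,1): code 0011 → (2.964,1.000)–(2.525,2.000)
cell (2,2): code 0001 → (2.525,2.000)–(2.000,2.356)
total: 8 segments, chained into 1 closed loop(s), length Σ = 6.020980

segments=8 loops=1 length=6.021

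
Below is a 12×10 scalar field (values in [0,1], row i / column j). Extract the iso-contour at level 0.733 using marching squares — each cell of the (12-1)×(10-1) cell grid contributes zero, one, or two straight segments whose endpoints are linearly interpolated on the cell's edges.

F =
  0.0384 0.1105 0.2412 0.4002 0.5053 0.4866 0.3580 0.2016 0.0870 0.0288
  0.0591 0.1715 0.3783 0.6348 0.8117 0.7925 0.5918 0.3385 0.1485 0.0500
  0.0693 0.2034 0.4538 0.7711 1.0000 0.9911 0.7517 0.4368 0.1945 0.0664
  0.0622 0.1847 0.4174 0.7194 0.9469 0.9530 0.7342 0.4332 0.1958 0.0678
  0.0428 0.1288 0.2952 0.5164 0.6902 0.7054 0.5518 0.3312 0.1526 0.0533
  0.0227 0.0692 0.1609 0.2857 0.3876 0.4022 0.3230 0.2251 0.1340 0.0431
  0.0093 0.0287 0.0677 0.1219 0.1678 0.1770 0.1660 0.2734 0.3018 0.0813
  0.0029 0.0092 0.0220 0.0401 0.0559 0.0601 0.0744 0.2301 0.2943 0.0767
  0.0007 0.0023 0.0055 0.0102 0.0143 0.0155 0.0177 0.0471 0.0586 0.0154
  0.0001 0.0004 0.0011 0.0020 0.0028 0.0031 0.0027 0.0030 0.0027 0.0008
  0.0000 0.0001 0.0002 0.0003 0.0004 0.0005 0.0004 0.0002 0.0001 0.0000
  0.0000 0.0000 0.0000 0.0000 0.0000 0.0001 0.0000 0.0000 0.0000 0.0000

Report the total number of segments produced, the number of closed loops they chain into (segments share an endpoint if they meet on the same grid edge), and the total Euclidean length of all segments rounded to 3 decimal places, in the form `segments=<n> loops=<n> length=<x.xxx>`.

cell (0,3): code 0100 → (0.743,4.000)–(1.000,3.555)
cell (0,4): code 1100 → (0.805,5.000)–(0.743,4.000)
cell (0,5): code 1000 → (1.000,5.296)–(0.805,5.000)
cell (1,2): code 0100 → (1.720,3.000)–(2.000,2.880)
cell (1,3): code 1110 → (1.000,3.555)–(1.720,3.000)
cell (1,5): code 1101 → (1.883,6.000)–(1.000,5.296)
cell (1,6): code 1000 → (2.000,6.059)–(1.883,6.000)
cell (2,2): code 0010 → (2.000,2.880)–(2.737,3.000)
cell (2,3): code 0111 → (2.737,3.000)–(3.000,3.060)
cell (2,6): code 1001 → (3.000,6.004)–(2.000,6.059)
cell (3,3): code 0010 → (3.000,3.060)–(3.833,4.000)
cell (3,4): code 0011 → (3.833,4.000)–(3.889,5.000)
cell (3,5): code 0011 → (3.889,5.000)–(3.007,6.000)
cell (3,6): code 0001 → (3.007,6.000)–(3.000,6.004)
total: 14 segments, chained into 1 closed loop(s), length Σ = 9.961040

segments=14 loops=1 length=9.961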